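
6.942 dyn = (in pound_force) 1.561e-05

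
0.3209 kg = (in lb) 0.7075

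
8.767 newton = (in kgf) 0.894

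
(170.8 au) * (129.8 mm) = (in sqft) 3.57e+13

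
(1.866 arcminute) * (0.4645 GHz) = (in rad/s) 2.521e+05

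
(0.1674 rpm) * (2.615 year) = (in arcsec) 2.982e+11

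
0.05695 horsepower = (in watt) 42.47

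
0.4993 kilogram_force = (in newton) 4.896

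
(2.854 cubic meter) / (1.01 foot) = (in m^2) 9.271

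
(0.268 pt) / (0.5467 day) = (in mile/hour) 4.477e-09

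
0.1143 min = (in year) 2.175e-07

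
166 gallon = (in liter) 628.4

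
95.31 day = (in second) 8.235e+06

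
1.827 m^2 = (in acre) 0.0004515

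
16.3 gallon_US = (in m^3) 0.0617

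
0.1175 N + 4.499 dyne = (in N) 0.1175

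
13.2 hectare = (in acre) 32.62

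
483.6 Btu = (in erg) 5.102e+12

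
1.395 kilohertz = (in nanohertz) 1.395e+12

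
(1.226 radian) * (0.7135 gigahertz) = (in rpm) 8.353e+09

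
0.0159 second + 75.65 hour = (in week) 0.4503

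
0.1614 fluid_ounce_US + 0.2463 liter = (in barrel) 0.001579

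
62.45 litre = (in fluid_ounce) 2112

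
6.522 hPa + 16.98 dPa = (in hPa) 6.539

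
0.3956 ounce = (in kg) 0.01122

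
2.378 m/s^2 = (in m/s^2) 2.378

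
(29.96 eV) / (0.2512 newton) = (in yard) 2.09e-17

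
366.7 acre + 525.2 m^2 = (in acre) 366.8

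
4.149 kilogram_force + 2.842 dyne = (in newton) 40.69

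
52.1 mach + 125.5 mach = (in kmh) 2.177e+05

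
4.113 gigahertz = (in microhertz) 4.113e+15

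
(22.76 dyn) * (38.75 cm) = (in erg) 882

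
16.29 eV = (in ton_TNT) 6.238e-28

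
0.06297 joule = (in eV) 3.93e+17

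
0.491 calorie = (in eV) 1.282e+19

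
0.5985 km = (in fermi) 5.985e+17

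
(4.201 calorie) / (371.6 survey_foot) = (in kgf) 0.01582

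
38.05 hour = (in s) 1.37e+05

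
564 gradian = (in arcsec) 1.827e+06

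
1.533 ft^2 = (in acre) 3.519e-05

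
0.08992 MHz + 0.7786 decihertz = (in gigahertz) 8.992e-05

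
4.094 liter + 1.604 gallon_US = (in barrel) 0.06394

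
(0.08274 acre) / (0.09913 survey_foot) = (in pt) 3.141e+07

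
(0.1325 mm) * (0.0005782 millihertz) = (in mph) 1.714e-10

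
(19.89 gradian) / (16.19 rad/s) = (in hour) 5.361e-06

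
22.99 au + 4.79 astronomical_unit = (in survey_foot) 1.363e+13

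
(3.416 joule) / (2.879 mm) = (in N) 1187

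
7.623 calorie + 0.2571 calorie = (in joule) 32.97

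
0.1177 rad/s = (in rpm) 1.124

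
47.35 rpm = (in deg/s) 284.1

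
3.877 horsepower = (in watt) 2891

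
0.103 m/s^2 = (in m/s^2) 0.103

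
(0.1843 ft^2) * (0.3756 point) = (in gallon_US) 0.0005993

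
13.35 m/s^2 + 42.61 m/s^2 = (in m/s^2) 55.96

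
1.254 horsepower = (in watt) 935.1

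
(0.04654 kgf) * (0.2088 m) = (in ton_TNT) 2.278e-11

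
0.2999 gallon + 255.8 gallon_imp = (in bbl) 7.321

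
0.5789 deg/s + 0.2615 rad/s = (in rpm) 2.594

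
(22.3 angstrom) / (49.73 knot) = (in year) 2.764e-18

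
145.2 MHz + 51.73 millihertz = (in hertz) 1.452e+08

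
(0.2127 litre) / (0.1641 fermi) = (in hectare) 1.296e+08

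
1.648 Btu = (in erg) 1.739e+10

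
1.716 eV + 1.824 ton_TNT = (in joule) 7.632e+09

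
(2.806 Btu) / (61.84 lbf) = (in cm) 1076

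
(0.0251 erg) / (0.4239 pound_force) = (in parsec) 4.314e-26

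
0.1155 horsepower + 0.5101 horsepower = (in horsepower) 0.6256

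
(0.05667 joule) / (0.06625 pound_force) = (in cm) 19.23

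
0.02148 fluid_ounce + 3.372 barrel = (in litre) 536.1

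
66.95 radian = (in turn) 10.66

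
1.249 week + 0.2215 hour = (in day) 8.752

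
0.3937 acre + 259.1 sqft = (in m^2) 1617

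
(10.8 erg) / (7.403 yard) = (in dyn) 0.01595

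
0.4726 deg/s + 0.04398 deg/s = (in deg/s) 0.5166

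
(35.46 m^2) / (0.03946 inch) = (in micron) 3.538e+10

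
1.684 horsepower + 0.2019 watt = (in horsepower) 1.684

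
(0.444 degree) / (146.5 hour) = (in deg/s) 8.419e-07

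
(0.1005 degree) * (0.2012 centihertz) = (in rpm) 3.37e-05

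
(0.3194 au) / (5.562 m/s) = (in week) 1.42e+04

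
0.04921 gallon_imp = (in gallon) 0.0591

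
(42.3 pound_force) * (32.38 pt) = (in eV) 1.342e+19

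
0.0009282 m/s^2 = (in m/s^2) 0.0009282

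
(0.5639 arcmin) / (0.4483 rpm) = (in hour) 9.706e-07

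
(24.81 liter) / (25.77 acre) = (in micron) 0.2379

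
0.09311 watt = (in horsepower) 0.0001249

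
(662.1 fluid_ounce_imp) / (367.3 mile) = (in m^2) 3.183e-08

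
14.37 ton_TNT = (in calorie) 1.437e+10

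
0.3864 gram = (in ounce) 0.01363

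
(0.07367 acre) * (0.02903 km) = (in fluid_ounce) 2.927e+08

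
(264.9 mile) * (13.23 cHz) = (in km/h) 2.03e+05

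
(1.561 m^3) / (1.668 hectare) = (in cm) 0.009359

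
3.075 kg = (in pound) 6.779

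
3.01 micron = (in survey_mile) 1.87e-09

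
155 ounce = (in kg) 4.394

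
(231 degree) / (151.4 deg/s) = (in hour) 0.0004238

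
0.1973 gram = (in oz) 0.00696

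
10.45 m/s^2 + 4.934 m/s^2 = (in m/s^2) 15.38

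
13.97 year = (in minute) 7.343e+06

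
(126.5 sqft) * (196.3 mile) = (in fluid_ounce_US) 1.255e+11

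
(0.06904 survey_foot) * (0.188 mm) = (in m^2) 3.956e-06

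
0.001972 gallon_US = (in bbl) 4.695e-05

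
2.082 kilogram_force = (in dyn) 2.042e+06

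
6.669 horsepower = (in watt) 4973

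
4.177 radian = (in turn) 0.6648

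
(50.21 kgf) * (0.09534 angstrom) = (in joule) 4.694e-09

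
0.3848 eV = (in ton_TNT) 1.474e-29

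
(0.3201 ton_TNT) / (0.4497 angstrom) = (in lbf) 6.695e+18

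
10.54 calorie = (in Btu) 0.0418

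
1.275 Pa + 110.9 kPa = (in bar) 1.109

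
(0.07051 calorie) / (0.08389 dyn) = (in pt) 9.969e+08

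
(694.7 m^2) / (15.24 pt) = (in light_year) 1.366e-11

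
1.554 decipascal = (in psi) 2.254e-05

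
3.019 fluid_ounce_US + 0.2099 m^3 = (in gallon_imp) 46.19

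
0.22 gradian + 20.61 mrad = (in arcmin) 82.73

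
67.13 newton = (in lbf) 15.09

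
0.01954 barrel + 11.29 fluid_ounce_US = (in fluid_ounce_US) 116.3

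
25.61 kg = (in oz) 903.4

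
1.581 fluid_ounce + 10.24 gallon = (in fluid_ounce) 1312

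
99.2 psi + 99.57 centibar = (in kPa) 783.5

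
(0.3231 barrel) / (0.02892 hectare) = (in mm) 0.1776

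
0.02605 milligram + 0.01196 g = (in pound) 2.642e-05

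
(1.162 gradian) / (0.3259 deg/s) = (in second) 3.209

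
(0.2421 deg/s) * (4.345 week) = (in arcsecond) 2.29e+09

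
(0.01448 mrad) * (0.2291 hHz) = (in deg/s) 0.01901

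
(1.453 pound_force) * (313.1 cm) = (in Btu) 0.01918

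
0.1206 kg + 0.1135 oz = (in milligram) 1.238e+05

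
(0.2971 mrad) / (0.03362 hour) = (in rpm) 2.344e-05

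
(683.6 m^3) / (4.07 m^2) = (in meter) 168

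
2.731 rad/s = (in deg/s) 156.5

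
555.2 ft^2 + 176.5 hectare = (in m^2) 1.765e+06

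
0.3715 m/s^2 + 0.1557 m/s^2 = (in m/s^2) 0.5272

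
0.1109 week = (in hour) 18.63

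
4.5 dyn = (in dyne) 4.5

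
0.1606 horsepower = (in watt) 119.8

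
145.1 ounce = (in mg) 4.114e+06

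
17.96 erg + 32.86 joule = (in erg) 3.286e+08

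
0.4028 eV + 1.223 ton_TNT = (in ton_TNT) 1.223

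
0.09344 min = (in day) 6.489e-05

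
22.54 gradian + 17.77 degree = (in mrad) 664.2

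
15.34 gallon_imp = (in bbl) 0.4386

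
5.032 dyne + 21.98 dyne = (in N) 0.0002701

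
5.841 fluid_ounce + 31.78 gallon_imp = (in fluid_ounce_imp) 5091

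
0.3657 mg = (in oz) 1.29e-05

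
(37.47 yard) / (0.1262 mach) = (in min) 0.01329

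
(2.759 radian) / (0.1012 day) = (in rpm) 0.003013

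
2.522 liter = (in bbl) 0.01586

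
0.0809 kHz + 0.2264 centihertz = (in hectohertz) 0.809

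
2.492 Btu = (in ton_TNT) 6.284e-07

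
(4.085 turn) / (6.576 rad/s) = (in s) 3.903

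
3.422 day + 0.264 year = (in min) 1.437e+05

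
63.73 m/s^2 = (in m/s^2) 63.73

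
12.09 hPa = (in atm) 0.01193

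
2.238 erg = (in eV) 1.397e+12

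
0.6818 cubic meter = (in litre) 681.8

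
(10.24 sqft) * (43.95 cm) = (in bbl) 2.63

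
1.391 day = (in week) 0.1987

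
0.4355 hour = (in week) 0.002592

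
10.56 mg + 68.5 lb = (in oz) 1096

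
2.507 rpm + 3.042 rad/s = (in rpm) 31.56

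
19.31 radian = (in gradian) 1229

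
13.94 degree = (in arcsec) 5.018e+04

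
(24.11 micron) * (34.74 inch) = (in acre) 5.257e-09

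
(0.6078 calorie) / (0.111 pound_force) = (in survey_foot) 16.9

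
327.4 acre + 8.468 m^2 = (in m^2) 1.325e+06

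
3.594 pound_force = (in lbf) 3.594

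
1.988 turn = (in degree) 715.7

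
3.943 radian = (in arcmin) 1.356e+04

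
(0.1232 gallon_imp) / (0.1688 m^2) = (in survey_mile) 2.062e-06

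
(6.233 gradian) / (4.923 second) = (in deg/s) 1.139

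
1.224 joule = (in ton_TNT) 2.925e-10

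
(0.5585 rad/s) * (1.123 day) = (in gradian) 3.45e+06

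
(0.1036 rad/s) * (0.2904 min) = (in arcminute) 6206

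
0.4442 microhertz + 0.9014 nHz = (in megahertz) 4.451e-13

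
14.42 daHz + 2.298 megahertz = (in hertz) 2.298e+06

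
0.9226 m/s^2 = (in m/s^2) 0.9226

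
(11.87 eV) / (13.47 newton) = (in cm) 1.412e-17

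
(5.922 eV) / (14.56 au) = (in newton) 4.356e-31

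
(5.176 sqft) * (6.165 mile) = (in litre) 4.771e+06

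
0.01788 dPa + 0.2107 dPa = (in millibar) 0.0002286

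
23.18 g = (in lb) 0.0511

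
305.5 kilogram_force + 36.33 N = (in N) 3032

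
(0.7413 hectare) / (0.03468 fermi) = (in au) 1.429e+09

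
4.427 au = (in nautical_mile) 3.576e+08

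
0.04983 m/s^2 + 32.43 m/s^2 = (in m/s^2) 32.48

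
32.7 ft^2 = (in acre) 0.0007507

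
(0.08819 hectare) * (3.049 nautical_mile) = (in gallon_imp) 1.095e+09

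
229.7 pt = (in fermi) 8.103e+13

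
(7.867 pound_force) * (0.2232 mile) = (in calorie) 3004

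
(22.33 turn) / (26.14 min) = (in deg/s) 5.125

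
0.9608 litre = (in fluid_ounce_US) 32.49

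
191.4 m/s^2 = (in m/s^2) 191.4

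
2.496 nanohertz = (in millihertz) 2.496e-06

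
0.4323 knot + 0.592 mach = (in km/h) 726.5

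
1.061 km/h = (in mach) 0.0008656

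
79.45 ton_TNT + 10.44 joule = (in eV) 2.075e+30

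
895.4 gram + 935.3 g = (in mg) 1.831e+06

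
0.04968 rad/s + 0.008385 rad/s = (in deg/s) 3.327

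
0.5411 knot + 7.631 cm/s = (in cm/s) 35.47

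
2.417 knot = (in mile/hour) 2.781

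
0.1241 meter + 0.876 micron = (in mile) 7.711e-05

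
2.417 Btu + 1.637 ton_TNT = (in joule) 6.849e+09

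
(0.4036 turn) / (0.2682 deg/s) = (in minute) 9.029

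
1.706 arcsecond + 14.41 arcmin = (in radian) 0.0042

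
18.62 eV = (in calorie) 7.13e-19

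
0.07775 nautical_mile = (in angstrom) 1.44e+12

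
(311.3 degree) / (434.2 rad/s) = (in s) 0.01251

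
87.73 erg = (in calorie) 2.097e-06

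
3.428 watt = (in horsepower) 0.004597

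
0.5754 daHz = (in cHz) 575.4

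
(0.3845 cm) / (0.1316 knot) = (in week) 9.391e-08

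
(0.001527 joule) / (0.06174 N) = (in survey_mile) 1.537e-05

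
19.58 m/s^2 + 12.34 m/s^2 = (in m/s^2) 31.92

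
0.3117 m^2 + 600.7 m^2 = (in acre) 0.1485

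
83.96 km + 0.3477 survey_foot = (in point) 2.38e+08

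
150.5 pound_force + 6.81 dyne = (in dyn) 6.695e+07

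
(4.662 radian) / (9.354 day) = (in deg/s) 0.0003305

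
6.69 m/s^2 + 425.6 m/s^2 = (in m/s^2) 432.3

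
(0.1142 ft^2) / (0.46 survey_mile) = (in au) 9.58e-17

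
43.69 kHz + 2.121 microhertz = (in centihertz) 4.369e+06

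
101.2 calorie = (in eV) 2.643e+21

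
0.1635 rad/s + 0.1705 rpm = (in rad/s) 0.1814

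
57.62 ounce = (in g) 1633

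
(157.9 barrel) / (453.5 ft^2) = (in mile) 0.0003702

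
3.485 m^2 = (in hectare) 0.0003485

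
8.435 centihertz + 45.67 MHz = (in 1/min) 2.74e+09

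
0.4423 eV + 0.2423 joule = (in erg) 2.423e+06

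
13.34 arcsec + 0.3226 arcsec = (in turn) 1.054e-05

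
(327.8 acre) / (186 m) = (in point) 2.022e+07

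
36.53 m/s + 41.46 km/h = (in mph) 107.5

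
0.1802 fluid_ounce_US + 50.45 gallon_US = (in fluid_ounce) 6458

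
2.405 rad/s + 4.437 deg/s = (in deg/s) 142.2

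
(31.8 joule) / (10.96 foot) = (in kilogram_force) 0.9707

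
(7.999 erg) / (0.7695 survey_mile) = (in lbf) 1.452e-10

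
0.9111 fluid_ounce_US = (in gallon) 0.007118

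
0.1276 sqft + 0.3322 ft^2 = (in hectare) 4.272e-06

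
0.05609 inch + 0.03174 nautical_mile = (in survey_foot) 192.9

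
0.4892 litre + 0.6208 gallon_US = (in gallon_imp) 0.6245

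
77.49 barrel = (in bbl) 77.49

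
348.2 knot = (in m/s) 179.1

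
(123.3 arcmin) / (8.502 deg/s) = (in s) 0.2417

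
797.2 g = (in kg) 0.7972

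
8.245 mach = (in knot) 5457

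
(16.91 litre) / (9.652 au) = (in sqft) 1.261e-13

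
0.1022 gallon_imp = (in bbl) 0.002922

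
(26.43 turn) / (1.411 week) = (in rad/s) 0.0001946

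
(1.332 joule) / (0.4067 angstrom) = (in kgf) 3.34e+09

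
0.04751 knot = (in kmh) 0.08799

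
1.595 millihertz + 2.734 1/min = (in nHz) 4.716e+07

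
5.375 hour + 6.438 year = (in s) 2.03e+08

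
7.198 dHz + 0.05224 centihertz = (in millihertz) 720.3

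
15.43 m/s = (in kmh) 55.55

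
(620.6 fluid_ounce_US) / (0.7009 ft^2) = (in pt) 799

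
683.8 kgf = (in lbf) 1508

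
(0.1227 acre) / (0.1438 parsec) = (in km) 1.119e-16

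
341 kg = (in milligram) 3.41e+08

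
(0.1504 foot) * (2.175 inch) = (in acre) 6.258e-07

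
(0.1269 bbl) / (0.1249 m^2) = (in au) 1.08e-12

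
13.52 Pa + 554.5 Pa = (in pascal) 568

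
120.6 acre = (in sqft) 5.253e+06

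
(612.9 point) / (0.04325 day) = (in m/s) 5.786e-05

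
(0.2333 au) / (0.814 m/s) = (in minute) 7.146e+08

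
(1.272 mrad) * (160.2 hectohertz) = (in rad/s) 20.38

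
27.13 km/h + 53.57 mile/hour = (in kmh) 113.3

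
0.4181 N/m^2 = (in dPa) 4.181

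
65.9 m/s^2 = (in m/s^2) 65.9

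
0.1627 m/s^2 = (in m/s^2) 0.1627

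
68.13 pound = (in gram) 3.09e+04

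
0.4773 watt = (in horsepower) 0.0006401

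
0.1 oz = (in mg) 2835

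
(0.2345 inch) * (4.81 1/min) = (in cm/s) 0.04775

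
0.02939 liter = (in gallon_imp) 0.006465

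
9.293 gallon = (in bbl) 0.2213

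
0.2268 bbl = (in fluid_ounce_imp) 1269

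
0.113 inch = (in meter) 0.00287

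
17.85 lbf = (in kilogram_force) 8.097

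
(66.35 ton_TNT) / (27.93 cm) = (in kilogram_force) 1.014e+11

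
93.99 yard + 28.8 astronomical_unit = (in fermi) 4.308e+27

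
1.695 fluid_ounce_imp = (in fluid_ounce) 1.628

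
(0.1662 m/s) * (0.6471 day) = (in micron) 9.292e+09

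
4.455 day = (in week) 0.6364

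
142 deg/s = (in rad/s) 2.478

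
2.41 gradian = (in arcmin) 130.1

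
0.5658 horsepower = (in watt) 421.9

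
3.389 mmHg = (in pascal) 451.8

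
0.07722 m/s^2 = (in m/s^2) 0.07722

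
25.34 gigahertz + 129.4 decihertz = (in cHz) 2.534e+12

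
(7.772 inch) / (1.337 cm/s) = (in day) 0.0001709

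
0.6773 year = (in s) 2.136e+07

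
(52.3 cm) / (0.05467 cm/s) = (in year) 3.034e-05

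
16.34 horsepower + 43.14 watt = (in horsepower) 16.4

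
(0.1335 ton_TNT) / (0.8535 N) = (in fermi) 6.544e+23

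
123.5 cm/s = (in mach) 0.003627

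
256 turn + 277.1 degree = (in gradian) 1.027e+05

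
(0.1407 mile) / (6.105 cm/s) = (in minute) 61.82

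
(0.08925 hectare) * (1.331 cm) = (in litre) 1.188e+04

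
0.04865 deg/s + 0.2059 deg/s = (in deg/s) 0.2545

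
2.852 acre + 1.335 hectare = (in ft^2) 2.679e+05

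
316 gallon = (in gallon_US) 316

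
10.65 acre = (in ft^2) 4.639e+05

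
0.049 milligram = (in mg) 0.049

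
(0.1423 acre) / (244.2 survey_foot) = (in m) 7.737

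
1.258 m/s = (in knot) 2.445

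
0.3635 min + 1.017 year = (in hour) 8909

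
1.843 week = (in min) 1.858e+04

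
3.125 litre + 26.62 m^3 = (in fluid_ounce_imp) 9.37e+05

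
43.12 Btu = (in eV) 2.84e+23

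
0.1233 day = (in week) 0.01761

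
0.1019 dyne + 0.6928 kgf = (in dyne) 6.794e+05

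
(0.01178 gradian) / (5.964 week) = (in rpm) 4.899e-10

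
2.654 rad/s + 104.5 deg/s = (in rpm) 42.76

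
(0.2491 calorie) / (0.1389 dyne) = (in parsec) 2.432e-11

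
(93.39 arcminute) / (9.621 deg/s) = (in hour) 4.494e-05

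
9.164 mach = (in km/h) 1.123e+04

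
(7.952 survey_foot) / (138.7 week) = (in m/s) 2.889e-08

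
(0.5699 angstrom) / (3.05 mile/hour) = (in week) 6.911e-17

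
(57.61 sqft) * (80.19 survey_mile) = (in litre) 6.907e+08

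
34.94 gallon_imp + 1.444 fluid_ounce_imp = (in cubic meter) 0.1589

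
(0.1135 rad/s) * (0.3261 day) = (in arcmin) 1.099e+07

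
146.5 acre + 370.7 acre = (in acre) 517.2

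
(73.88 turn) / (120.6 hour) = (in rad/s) 0.001069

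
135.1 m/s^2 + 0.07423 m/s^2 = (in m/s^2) 135.2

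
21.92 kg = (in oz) 773.2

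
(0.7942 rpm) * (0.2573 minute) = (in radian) 1.284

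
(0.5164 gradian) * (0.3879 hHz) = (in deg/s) 18.03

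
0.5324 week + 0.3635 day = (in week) 0.5843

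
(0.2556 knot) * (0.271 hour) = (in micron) 1.283e+08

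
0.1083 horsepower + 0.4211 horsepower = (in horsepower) 0.5294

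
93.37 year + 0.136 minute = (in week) 4869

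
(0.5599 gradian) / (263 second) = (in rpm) 0.0003193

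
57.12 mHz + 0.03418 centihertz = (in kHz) 5.746e-05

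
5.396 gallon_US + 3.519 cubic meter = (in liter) 3539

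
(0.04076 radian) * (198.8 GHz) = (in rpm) 7.738e+10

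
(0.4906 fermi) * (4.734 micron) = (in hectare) 2.323e-25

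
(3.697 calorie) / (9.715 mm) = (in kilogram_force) 162.4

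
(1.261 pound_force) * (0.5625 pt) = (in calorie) 0.000266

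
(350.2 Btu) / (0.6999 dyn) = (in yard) 5.773e+10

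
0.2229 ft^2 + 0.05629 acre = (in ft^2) 2452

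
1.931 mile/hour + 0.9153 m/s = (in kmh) 6.403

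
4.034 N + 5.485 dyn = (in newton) 4.034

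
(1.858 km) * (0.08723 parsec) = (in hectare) 5.001e+14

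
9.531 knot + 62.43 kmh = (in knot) 43.24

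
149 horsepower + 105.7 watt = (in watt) 1.112e+05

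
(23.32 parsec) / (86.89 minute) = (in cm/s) 1.38e+16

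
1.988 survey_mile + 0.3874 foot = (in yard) 3499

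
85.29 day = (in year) 0.2337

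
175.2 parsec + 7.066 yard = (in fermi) 5.406e+33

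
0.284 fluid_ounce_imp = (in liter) 0.008069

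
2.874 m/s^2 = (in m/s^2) 2.874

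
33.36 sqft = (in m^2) 3.099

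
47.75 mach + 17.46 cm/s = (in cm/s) 1.626e+06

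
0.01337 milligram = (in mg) 0.01337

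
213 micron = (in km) 2.13e-07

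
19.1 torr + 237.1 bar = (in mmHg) 1.779e+05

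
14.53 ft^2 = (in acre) 0.0003336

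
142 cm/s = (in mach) 0.00417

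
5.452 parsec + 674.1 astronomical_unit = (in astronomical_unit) 1.125e+06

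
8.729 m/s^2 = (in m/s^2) 8.729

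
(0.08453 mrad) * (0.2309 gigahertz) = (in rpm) 1.864e+05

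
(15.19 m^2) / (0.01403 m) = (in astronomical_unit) 7.237e-09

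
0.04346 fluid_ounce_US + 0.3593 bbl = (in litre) 57.13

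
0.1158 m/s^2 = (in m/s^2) 0.1158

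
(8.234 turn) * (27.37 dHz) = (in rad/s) 141.6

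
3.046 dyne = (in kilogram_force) 3.106e-06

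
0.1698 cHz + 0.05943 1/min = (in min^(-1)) 0.1613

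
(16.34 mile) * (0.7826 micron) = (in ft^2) 0.2215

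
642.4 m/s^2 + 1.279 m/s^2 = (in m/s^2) 643.7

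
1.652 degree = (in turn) 0.004589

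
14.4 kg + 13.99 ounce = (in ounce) 521.9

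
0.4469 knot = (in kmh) 0.8277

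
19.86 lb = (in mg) 9.008e+06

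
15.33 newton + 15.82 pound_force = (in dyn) 8.57e+06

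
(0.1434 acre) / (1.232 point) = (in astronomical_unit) 8.925e-06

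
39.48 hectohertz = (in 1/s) 3948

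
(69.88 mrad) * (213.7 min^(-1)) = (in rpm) 2.377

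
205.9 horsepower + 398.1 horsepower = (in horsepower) 604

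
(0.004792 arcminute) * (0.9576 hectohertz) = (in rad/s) 0.0001335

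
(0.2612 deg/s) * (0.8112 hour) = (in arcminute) 4.577e+04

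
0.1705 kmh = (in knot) 0.09206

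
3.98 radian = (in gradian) 253.4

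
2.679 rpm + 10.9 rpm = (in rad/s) 1.422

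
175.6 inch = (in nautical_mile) 0.002408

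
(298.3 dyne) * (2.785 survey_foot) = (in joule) 0.002532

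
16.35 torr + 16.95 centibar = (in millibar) 191.3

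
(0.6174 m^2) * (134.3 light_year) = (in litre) 7.845e+20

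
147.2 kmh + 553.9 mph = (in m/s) 288.5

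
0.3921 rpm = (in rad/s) 0.04106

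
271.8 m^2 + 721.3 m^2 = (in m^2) 993.1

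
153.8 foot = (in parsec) 1.519e-15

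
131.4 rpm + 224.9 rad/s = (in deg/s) 1.367e+04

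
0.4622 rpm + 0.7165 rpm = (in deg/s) 7.072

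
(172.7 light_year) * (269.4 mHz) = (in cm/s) 4.402e+19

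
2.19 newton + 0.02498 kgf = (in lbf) 0.5474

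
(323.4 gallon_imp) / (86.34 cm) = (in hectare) 0.0001703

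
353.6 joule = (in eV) 2.207e+21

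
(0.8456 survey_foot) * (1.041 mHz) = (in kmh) 0.0009659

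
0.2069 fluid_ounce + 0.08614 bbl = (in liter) 13.7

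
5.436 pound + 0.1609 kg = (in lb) 5.791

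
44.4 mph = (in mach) 0.05829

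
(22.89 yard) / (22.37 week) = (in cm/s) 0.0001547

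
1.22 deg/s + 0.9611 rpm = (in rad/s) 0.1219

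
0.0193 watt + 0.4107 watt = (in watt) 0.43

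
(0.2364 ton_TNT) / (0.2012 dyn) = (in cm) 4.916e+16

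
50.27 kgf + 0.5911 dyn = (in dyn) 4.93e+07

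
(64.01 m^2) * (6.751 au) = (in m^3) 6.465e+13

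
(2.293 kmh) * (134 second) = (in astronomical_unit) 5.705e-10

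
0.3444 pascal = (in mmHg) 0.002583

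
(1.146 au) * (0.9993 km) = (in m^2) 1.713e+14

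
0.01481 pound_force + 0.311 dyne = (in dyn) 6588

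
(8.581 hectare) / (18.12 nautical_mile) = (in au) 1.709e-11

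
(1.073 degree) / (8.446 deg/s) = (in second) 0.127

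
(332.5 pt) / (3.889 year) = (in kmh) 3.443e-09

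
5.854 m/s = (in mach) 0.01719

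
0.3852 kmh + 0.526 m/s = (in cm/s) 63.3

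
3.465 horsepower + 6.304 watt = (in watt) 2590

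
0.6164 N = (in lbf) 0.1386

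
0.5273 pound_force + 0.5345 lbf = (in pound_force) 1.062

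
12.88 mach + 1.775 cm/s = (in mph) 9810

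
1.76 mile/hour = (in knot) 1.529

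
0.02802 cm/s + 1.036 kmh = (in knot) 0.5599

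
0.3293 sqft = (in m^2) 0.03059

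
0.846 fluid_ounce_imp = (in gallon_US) 0.00635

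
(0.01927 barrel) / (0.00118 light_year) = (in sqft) 2.954e-15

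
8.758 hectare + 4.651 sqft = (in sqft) 9.427e+05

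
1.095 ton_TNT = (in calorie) 1.095e+09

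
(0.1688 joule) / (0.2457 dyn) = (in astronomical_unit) 4.592e-07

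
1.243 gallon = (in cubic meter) 0.004705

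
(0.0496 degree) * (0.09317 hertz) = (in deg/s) 0.004621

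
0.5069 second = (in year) 1.607e-08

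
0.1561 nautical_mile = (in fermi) 2.891e+17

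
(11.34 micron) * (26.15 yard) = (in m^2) 0.0002712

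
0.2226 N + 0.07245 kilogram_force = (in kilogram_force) 0.09515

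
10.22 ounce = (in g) 289.7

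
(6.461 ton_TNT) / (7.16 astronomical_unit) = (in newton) 0.02524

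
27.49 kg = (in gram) 2.749e+04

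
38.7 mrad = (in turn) 0.006159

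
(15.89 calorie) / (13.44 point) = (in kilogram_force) 1430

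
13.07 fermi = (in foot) 4.288e-14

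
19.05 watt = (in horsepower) 0.02555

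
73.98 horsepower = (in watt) 5.517e+04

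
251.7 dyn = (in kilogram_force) 0.0002567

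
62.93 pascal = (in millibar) 0.6293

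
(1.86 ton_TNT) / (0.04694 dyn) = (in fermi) 1.658e+31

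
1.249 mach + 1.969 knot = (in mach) 1.252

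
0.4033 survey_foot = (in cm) 12.29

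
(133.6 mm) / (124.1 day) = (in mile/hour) 2.787e-08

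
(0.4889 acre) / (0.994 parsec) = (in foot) 2.116e-13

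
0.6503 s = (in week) 1.075e-06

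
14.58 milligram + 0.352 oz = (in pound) 0.02203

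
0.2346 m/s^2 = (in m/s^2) 0.2346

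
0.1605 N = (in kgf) 0.01637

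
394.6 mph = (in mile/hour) 394.6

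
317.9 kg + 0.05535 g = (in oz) 1.121e+04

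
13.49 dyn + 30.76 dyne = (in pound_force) 9.948e-05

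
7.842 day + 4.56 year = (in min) 2.408e+06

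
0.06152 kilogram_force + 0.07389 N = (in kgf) 0.06905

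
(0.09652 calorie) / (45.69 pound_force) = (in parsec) 6.439e-20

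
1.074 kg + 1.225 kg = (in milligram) 2.299e+06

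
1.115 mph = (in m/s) 0.4984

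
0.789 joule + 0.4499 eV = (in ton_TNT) 1.886e-10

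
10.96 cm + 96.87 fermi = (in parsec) 3.552e-18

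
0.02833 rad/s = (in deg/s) 1.623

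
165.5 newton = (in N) 165.5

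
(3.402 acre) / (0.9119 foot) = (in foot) 1.625e+05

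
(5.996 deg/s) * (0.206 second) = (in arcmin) 74.11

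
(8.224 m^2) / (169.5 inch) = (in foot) 6.267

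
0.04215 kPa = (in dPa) 421.5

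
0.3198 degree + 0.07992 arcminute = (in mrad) 5.605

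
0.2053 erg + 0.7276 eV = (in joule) 2.053e-08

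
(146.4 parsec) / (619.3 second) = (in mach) 2.142e+13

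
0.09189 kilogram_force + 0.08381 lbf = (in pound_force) 0.2864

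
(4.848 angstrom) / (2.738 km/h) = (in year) 2.021e-17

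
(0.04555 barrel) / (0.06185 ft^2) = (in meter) 1.26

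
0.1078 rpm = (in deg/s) 0.6468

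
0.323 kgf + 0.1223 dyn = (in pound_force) 0.7121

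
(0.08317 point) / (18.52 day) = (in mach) 5.385e-14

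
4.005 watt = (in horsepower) 0.005371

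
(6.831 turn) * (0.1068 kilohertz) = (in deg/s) 2.626e+05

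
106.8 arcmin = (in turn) 0.004944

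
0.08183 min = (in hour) 0.001364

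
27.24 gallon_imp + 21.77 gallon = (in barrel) 1.297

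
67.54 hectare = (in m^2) 6.754e+05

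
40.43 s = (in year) 1.282e-06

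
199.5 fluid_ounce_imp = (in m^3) 0.005668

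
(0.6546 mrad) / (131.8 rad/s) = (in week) 8.212e-12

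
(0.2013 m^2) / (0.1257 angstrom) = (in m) 1.601e+10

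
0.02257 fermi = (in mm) 2.257e-14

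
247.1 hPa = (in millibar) 247.1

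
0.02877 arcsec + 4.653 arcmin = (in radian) 0.001354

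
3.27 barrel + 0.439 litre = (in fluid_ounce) 1.759e+04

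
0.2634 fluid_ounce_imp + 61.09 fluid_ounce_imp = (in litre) 1.743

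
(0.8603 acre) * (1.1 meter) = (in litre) 3.83e+06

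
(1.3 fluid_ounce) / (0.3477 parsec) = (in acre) 8.855e-25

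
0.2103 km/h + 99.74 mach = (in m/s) 3.396e+04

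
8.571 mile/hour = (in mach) 0.01125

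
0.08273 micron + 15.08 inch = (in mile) 0.000238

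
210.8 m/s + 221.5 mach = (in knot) 1.47e+05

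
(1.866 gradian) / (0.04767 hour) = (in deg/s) 0.009786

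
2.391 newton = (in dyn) 2.391e+05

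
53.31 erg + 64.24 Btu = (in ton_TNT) 1.62e-05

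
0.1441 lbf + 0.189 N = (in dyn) 8.3e+04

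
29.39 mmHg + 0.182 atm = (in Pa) 2.236e+04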